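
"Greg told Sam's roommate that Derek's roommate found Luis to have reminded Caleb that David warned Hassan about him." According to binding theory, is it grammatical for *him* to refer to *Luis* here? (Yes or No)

*Luis* is an R-expression; Principle C requires it to be free (not bound by any c-commanding expression).
— him: second object of the clause headed by 'warned'; the pronoun does not c-command the R-expression — coreference allowed.

Yes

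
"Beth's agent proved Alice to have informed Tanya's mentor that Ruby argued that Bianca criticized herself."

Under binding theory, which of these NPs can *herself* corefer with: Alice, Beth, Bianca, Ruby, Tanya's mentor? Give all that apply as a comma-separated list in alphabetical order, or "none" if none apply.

*herself* is a reflexive; Principle A requires it to be bound within its binding domain — the clause headed by 'criticized'.
— Alice: subject of the clause headed by 'informed'; c-commands the reflexive but lies outside its binding domain — cannot bind it (Principle A).
— Beth: possessor inside the subject DP of the matrix clause; does not c-command the reflexive — cannot bind it (Principle A).
— Bianca: subject of the clause headed by 'criticized'; c-commands the reflexive within its binding domain — allowed (Principle A).
— Ruby: subject of the clause headed by 'argued'; c-commands the reflexive but lies outside its binding domain — cannot bind it (Principle A).
— Tanya's mentor: object of the clause headed by 'informed'; c-commands the reflexive but lies outside its binding domain — cannot bind it (Principle A).

Bianca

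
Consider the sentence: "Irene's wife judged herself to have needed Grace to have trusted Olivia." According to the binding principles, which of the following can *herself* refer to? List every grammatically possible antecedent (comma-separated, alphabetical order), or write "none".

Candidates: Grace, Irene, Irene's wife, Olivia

*herself* is a reflexive; Principle A requires it to be bound within its binding domain — the matrix clause.
— Grace: subject of the clause headed by 'trusted'; does not c-command the reflexive — cannot bind it (Principle A).
— Irene: possessor inside the subject DP of the matrix clause; does not c-command the reflexive — cannot bind it (Principle A).
— Irene's wife: subject of the matrix clause; c-commands the reflexive within its binding domain — allowed (Principle A).
— Olivia: object of the clause headed by 'trusted'; does not c-command the reflexive — cannot bind it (Principle A).

Irene's wife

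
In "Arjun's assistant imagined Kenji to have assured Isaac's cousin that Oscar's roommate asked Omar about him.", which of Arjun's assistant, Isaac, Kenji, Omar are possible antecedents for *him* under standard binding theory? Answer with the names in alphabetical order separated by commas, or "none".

Arjun's assistant, Isaac, Kenji

*him* is a pronoun; Principle B requires it to be free in its binding domain — the clause headed by 'asked'.
— Arjun's assistant: subject of the matrix clause; c-commands the pronoun but lies outside its binding domain — allowed.
— Isaac: possessor inside the object DP of the clause headed by 'assured'; does not c-command the pronoun — Principle B does not apply; allowed.
— Kenji: subject of the clause headed by 'assured'; c-commands the pronoun but lies outside its binding domain — allowed.
— Omar: object of the clause headed by 'asked'; c-commands the pronoun within its binding domain — blocked (Principle B).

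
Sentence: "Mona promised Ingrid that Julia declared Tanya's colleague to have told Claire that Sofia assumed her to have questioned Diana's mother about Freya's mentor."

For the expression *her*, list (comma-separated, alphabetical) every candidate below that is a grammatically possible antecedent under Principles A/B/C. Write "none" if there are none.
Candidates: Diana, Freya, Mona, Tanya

*her* is a pronoun; Principle B requires it to be free in its binding domain — the clause headed by 'assumed'.
— Diana: possessor inside the object DP of the clause headed by 'questioned'; is c-commanded by the pronoun; coreference would bind this R-expression — blocked (Principle C).
— Freya: possessor inside the second object DP of the clause headed by 'questioned'; is c-commanded by the pronoun; coreference would bind this R-expression — blocked (Principle C).
— Mona: subject of the matrix clause; c-commands the pronoun but lies outside its binding domain — allowed.
— Tanya: possessor inside the subject DP of the clause headed by 'told'; does not c-command the pronoun — Principle B does not apply; allowed.

Mona, Tanya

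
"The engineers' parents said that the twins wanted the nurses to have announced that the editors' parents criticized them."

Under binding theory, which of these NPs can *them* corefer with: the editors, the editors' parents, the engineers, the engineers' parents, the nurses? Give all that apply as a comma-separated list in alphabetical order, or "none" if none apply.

the editors, the engineers, the engineers' parents, the nurses

*them* is a pronoun; Principle B requires it to be free in its binding domain — the clause headed by 'criticized'.
— the editors: possessor inside the subject DP of the clause headed by 'criticized'; does not c-command the pronoun — Principle B does not apply; allowed.
— the editors' parents: subject of the clause headed by 'criticized'; c-commands the pronoun within its binding domain — blocked (Principle B).
— the engineers: possessor inside the subject DP of the matrix clause; does not c-command the pronoun — Principle B does not apply; allowed.
— the engineers' parents: subject of the matrix clause; c-commands the pronoun but lies outside its binding domain — allowed.
— the nurses: subject of the clause headed by 'announced'; c-commands the pronoun but lies outside its binding domain — allowed.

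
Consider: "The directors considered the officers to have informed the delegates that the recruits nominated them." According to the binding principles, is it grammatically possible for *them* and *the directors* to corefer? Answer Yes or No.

Yes

*them* is a pronoun; Principle B requires it to be free in its binding domain — the clause headed by 'nominated'.
— the directors: subject of the matrix clause; c-commands the pronoun but lies outside its binding domain — allowed.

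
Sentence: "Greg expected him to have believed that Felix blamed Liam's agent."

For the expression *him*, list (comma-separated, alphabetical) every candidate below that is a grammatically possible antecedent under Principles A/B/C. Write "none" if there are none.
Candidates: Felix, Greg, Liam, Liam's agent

none

*him* is a pronoun; Principle B requires it to be free in its binding domain — the matrix clause.
— Felix: subject of the clause headed by 'blamed'; is c-commanded by the pronoun; coreference would bind this R-expression — blocked (Principle C).
— Greg: subject of the matrix clause; c-commands the pronoun within its binding domain — blocked (Principle B).
— Liam: possessor inside the object DP of the clause headed by 'blamed'; is c-commanded by the pronoun; coreference would bind this R-expression — blocked (Principle C).
— Liam's agent: object of the clause headed by 'blamed'; is c-commanded by the pronoun; coreference would bind this R-expression — blocked (Principle C).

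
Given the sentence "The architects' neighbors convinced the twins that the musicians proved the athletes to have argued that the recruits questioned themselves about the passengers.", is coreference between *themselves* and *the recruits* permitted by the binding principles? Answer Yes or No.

*themselves* is a reflexive; Principle A requires it to be bound within its binding domain — the clause headed by 'questioned'.
— the recruits: subject of the clause headed by 'questioned'; c-commands the reflexive within its binding domain — allowed (Principle A).

Yes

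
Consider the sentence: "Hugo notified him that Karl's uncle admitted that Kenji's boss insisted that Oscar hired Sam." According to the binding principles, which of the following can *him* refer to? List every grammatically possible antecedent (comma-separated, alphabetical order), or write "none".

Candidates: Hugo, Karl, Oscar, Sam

*him* is a pronoun; Principle B requires it to be free in its binding domain — the matrix clause.
— Hugo: subject of the matrix clause; c-commands the pronoun within its binding domain — blocked (Principle B).
— Karl: possessor inside the subject DP of the clause headed by 'admitted'; is c-commanded by the pronoun; coreference would bind this R-expression — blocked (Principle C).
— Oscar: subject of the clause headed by 'hired'; is c-commanded by the pronoun; coreference would bind this R-expression — blocked (Principle C).
— Sam: object of the clause headed by 'hired'; is c-commanded by the pronoun; coreference would bind this R-expression — blocked (Principle C).

none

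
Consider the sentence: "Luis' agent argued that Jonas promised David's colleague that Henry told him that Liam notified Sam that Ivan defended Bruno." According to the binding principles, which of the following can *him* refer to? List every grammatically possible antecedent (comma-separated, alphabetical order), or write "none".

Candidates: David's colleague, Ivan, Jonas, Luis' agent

David's colleague, Jonas, Luis' agent

*him* is a pronoun; Principle B requires it to be free in its binding domain — the clause headed by 'told'.
— David's colleague: object of the clause headed by 'promised'; c-commands the pronoun but lies outside its binding domain — allowed.
— Ivan: subject of the clause headed by 'defended'; is c-commanded by the pronoun; coreference would bind this R-expression — blocked (Principle C).
— Jonas: subject of the clause headed by 'promised'; c-commands the pronoun but lies outside its binding domain — allowed.
— Luis' agent: subject of the matrix clause; c-commands the pronoun but lies outside its binding domain — allowed.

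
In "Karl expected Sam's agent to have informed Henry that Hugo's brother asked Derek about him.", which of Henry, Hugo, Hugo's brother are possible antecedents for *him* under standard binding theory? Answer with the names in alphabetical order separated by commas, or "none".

*him* is a pronoun; Principle B requires it to be free in its binding domain — the clause headed by 'asked'.
— Henry: object of the clause headed by 'informed'; c-commands the pronoun but lies outside its binding domain — allowed.
— Hugo: possessor inside the subject DP of the clause headed by 'asked'; does not c-command the pronoun — Principle B does not apply; allowed.
— Hugo's brother: subject of the clause headed by 'asked'; c-commands the pronoun within its binding domain — blocked (Principle B).

Henry, Hugo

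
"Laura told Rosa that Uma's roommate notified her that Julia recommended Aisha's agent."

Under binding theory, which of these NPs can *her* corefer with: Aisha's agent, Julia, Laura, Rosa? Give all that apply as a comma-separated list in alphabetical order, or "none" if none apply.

*her* is a pronoun; Principle B requires it to be free in its binding domain — the clause headed by 'notified'.
— Aisha's agent: object of the clause headed by 'recommended'; is c-commanded by the pronoun; coreference would bind this R-expression — blocked (Principle C).
— Julia: subject of the clause headed by 'recommended'; is c-commanded by the pronoun; coreference would bind this R-expression — blocked (Principle C).
— Laura: subject of the matrix clause; c-commands the pronoun but lies outside its binding domain — allowed.
— Rosa: object of the matrix clause; c-commands the pronoun but lies outside its binding domain — allowed.

Laura, Rosa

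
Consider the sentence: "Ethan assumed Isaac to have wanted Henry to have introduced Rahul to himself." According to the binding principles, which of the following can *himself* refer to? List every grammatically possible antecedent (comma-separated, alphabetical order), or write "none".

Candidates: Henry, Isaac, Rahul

Henry, Rahul

*himself* is a reflexive; Principle A requires it to be bound within its binding domain — the clause headed by 'introduced'.
— Henry: subject of the clause headed by 'introduced'; c-commands the reflexive within its binding domain — allowed (Principle A).
— Isaac: subject of the clause headed by 'wanted'; c-commands the reflexive but lies outside its binding domain — cannot bind it (Principle A).
— Rahul: object of the clause headed by 'introduced'; c-commands the reflexive within its binding domain — allowed (Principle A).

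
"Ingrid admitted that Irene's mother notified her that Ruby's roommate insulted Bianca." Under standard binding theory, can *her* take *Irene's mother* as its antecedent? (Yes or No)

*her* is a pronoun; Principle B requires it to be free in its binding domain — the clause headed by 'notified'.
— Irene's mother: subject of the clause headed by 'notified'; c-commands the pronoun within its binding domain — blocked (Principle B).

No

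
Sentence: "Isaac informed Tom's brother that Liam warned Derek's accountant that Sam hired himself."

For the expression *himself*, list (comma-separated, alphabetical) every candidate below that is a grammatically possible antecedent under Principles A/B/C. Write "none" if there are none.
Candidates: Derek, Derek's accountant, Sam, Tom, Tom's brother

*himself* is a reflexive; Principle A requires it to be bound within its binding domain — the clause headed by 'hired'.
— Derek: possessor inside the object DP of the clause headed by 'warned'; does not c-command the reflexive — cannot bind it (Principle A).
— Derek's accountant: object of the clause headed by 'warned'; c-commands the reflexive but lies outside its binding domain — cannot bind it (Principle A).
— Sam: subject of the clause headed by 'hired'; c-commands the reflexive within its binding domain — allowed (Principle A).
— Tom: possessor inside the object DP of the matrix clause; does not c-command the reflexive — cannot bind it (Principle A).
— Tom's brother: object of the matrix clause; c-commands the reflexive but lies outside its binding domain — cannot bind it (Principle A).

Sam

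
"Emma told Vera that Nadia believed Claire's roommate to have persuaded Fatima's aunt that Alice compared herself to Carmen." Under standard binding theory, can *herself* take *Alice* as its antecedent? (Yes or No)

*herself* is a reflexive; Principle A requires it to be bound within its binding domain — the clause headed by 'compared'.
— Alice: subject of the clause headed by 'compared'; c-commands the reflexive within its binding domain — allowed (Principle A).

Yes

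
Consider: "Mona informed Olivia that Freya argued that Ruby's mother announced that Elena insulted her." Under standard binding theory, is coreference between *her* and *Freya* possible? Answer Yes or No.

*Freya* is an R-expression; Principle C requires it to be free (not bound by any c-commanding expression).
— her: object of the clause headed by 'insulted'; the pronoun does not c-command the R-expression — coreference allowed.

Yes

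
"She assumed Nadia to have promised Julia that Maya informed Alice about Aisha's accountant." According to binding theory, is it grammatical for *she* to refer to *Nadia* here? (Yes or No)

No

*Nadia* is an R-expression; Principle C requires it to be free (not bound by any c-commanding expression).
— she: subject of the matrix clause; the pronoun c-commands the R-expression — coreference blocked (Principle C).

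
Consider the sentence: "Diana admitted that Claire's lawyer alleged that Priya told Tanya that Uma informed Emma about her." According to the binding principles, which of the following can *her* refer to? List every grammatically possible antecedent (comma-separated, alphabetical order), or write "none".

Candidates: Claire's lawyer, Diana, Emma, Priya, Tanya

Claire's lawyer, Diana, Priya, Tanya

*her* is a pronoun; Principle B requires it to be free in its binding domain — the clause headed by 'informed'.
— Claire's lawyer: subject of the clause headed by 'alleged'; c-commands the pronoun but lies outside its binding domain — allowed.
— Diana: subject of the matrix clause; c-commands the pronoun but lies outside its binding domain — allowed.
— Emma: object of the clause headed by 'informed'; c-commands the pronoun within its binding domain — blocked (Principle B).
— Priya: subject of the clause headed by 'told'; c-commands the pronoun but lies outside its binding domain — allowed.
— Tanya: object of the clause headed by 'told'; c-commands the pronoun but lies outside its binding domain — allowed.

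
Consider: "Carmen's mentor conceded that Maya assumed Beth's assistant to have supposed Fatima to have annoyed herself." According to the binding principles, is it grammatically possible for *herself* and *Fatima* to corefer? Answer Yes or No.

Yes

*herself* is a reflexive; Principle A requires it to be bound within its binding domain — the clause headed by 'annoyed'.
— Fatima: subject of the clause headed by 'annoyed'; c-commands the reflexive within its binding domain — allowed (Principle A).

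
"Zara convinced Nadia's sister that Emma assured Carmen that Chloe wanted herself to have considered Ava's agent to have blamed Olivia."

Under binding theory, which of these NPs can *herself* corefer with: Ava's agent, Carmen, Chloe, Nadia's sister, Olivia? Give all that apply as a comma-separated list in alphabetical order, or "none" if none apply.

*herself* is a reflexive; Principle A requires it to be bound within its binding domain — the clause headed by 'wanted'.
— Ava's agent: subject of the clause headed by 'blamed'; does not c-command the reflexive — cannot bind it (Principle A).
— Carmen: object of the clause headed by 'assured'; c-commands the reflexive but lies outside its binding domain — cannot bind it (Principle A).
— Chloe: subject of the clause headed by 'wanted'; c-commands the reflexive within its binding domain — allowed (Principle A).
— Nadia's sister: object of the matrix clause; c-commands the reflexive but lies outside its binding domain — cannot bind it (Principle A).
— Olivia: object of the clause headed by 'blamed'; does not c-command the reflexive — cannot bind it (Principle A).

Chloe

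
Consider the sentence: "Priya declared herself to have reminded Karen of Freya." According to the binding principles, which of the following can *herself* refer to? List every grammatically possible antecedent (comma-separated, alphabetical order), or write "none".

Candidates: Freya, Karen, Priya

*herself* is a reflexive; Principle A requires it to be bound within its binding domain — the matrix clause.
— Freya: second object of the clause headed by 'reminded'; does not c-command the reflexive — cannot bind it (Principle A).
— Karen: object of the clause headed by 'reminded'; does not c-command the reflexive — cannot bind it (Principle A).
— Priya: subject of the matrix clause; c-commands the reflexive within its binding domain — allowed (Principle A).

Priya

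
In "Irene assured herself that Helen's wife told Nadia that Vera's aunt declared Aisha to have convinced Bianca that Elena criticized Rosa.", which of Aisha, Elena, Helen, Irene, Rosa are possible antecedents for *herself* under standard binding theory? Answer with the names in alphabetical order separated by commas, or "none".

Irene

*herself* is a reflexive; Principle A requires it to be bound within its binding domain — the matrix clause.
— Aisha: subject of the clause headed by 'convinced'; does not c-command the reflexive — cannot bind it (Principle A).
— Elena: subject of the clause headed by 'criticized'; does not c-command the reflexive — cannot bind it (Principle A).
— Helen: possessor inside the subject DP of the clause headed by 'told'; does not c-command the reflexive — cannot bind it (Principle A).
— Irene: subject of the matrix clause; c-commands the reflexive within its binding domain — allowed (Principle A).
— Rosa: object of the clause headed by 'criticized'; does not c-command the reflexive — cannot bind it (Principle A).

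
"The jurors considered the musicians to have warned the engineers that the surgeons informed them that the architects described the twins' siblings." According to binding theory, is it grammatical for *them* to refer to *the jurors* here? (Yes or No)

*the jurors* is an R-expression; Principle C requires it to be free (not bound by any c-commanding expression).
— them: object of the clause headed by 'informed'; the pronoun does not c-command the R-expression — coreference allowed.

Yes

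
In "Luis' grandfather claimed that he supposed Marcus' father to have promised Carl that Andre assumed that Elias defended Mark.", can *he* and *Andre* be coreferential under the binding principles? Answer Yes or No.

No

*Andre* is an R-expression; Principle C requires it to be free (not bound by any c-commanding expression).
— he: subject of the clause headed by 'supposed'; the pronoun c-commands the R-expression — coreference blocked (Principle C).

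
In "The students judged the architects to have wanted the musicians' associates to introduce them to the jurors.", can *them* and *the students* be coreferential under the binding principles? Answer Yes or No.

Yes

*the students* is an R-expression; Principle C requires it to be free (not bound by any c-commanding expression).
— them: object of the clause headed by 'introduce'; the pronoun does not c-command the R-expression — coreference allowed.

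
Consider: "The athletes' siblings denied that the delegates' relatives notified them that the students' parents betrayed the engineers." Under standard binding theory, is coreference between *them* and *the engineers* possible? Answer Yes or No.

*the engineers* is an R-expression; Principle C requires it to be free (not bound by any c-commanding expression).
— them: object of the clause headed by 'notified'; the pronoun c-commands the R-expression — coreference blocked (Principle C).

No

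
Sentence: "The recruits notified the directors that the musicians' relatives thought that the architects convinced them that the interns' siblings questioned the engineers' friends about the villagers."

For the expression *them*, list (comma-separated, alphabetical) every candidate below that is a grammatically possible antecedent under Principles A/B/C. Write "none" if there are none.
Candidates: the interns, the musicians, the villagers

*them* is a pronoun; Principle B requires it to be free in its binding domain — the clause headed by 'convinced'.
— the interns: possessor inside the subject DP of the clause headed by 'questioned'; is c-commanded by the pronoun; coreference would bind this R-expression — blocked (Principle C).
— the musicians: possessor inside the subject DP of the clause headed by 'thought'; does not c-command the pronoun — Principle B does not apply; allowed.
— the villagers: second object of the clause headed by 'questioned'; is c-commanded by the pronoun; coreference would bind this R-expression — blocked (Principle C).

the musicians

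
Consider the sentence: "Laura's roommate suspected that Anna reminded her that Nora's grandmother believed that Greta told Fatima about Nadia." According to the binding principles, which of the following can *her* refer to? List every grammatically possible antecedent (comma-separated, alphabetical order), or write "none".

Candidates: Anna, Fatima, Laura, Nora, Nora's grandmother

Laura

*her* is a pronoun; Principle B requires it to be free in its binding domain — the clause headed by 'reminded'.
— Anna: subject of the clause headed by 'reminded'; c-commands the pronoun within its binding domain — blocked (Principle B).
— Fatima: object of the clause headed by 'told'; is c-commanded by the pronoun; coreference would bind this R-expression — blocked (Principle C).
— Laura: possessor inside the subject DP of the matrix clause; does not c-command the pronoun — Principle B does not apply; allowed.
— Nora: possessor inside the subject DP of the clause headed by 'believed'; is c-commanded by the pronoun; coreference would bind this R-expression — blocked (Principle C).
— Nora's grandmother: subject of the clause headed by 'believed'; is c-commanded by the pronoun; coreference would bind this R-expression — blocked (Principle C).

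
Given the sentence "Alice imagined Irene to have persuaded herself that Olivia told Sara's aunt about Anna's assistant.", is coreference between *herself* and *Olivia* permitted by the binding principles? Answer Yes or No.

*herself* is a reflexive; Principle A requires it to be bound within its binding domain — the clause headed by 'persuaded'.
— Olivia: subject of the clause headed by 'told'; does not c-command the reflexive — cannot bind it (Principle A).

No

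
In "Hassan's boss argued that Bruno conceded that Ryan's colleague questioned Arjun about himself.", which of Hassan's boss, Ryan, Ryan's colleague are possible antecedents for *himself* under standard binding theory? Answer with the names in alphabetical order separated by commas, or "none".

Ryan's colleague

*himself* is a reflexive; Principle A requires it to be bound within its binding domain — the clause headed by 'questioned'.
— Hassan's boss: subject of the matrix clause; c-commands the reflexive but lies outside its binding domain — cannot bind it (Principle A).
— Ryan: possessor inside the subject DP of the clause headed by 'questioned'; does not c-command the reflexive — cannot bind it (Principle A).
— Ryan's colleague: subject of the clause headed by 'questioned'; c-commands the reflexive within its binding domain — allowed (Principle A).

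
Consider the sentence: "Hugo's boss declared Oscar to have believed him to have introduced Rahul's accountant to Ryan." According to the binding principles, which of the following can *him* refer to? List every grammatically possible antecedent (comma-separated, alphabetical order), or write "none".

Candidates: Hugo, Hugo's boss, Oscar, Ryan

Hugo, Hugo's boss

*him* is a pronoun; Principle B requires it to be free in its binding domain — the clause headed by 'believed'.
— Hugo: possessor inside the subject DP of the matrix clause; does not c-command the pronoun — Principle B does not apply; allowed.
— Hugo's boss: subject of the matrix clause; c-commands the pronoun but lies outside its binding domain — allowed.
— Oscar: subject of the clause headed by 'believed'; c-commands the pronoun within its binding domain — blocked (Principle B).
— Ryan: second object of the clause headed by 'introduced'; is c-commanded by the pronoun; coreference would bind this R-expression — blocked (Principle C).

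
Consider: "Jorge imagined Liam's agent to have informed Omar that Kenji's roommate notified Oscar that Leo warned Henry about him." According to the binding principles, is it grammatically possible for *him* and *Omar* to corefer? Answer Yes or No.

Yes

*him* is a pronoun; Principle B requires it to be free in its binding domain — the clause headed by 'warned'.
— Omar: object of the clause headed by 'informed'; c-commands the pronoun but lies outside its binding domain — allowed.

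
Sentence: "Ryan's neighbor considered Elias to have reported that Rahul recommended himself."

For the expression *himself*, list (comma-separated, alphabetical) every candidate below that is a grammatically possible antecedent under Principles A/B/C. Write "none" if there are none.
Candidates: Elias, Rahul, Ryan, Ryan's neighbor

*himself* is a reflexive; Principle A requires it to be bound within its binding domain — the clause headed by 'recommended'.
— Elias: subject of the clause headed by 'reported'; c-commands the reflexive but lies outside its binding domain — cannot bind it (Principle A).
— Rahul: subject of the clause headed by 'recommended'; c-commands the reflexive within its binding domain — allowed (Principle A).
— Ryan: possessor inside the subject DP of the matrix clause; does not c-command the reflexive — cannot bind it (Principle A).
— Ryan's neighbor: subject of the matrix clause; c-commands the reflexive but lies outside its binding domain — cannot bind it (Principle A).

Rahul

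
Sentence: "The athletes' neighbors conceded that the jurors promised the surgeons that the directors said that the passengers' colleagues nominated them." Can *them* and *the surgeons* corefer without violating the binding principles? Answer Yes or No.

*the surgeons* is an R-expression; Principle C requires it to be free (not bound by any c-commanding expression).
— them: object of the clause headed by 'nominated'; the pronoun does not c-command the R-expression — coreference allowed.

Yes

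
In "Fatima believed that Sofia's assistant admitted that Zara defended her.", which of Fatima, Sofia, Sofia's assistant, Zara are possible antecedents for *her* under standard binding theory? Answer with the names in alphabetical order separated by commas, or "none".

*her* is a pronoun; Principle B requires it to be free in its binding domain — the clause headed by 'defended'.
— Fatima: subject of the matrix clause; c-commands the pronoun but lies outside its binding domain — allowed.
— Sofia: possessor inside the subject DP of the clause headed by 'admitted'; does not c-command the pronoun — Principle B does not apply; allowed.
— Sofia's assistant: subject of the clause headed by 'admitted'; c-commands the pronoun but lies outside its binding domain — allowed.
— Zara: subject of the clause headed by 'defended'; c-commands the pronoun within its binding domain — blocked (Principle B).

Fatima, Sofia, Sofia's assistant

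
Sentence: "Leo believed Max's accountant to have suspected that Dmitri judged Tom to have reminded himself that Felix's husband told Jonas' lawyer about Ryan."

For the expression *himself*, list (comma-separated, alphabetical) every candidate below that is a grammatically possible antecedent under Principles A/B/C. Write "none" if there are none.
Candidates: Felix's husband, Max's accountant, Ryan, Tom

Tom

*himself* is a reflexive; Principle A requires it to be bound within its binding domain — the clause headed by 'reminded'.
— Felix's husband: subject of the clause headed by 'told'; does not c-command the reflexive — cannot bind it (Principle A).
— Max's accountant: subject of the clause headed by 'suspected'; c-commands the reflexive but lies outside its binding domain — cannot bind it (Principle A).
— Ryan: second object of the clause headed by 'told'; does not c-command the reflexive — cannot bind it (Principle A).
— Tom: subject of the clause headed by 'reminded'; c-commands the reflexive within its binding domain — allowed (Principle A).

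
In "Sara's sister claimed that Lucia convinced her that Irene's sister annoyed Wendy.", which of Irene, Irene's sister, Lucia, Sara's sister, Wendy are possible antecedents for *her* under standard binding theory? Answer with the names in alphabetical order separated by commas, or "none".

*her* is a pronoun; Principle B requires it to be free in its binding domain — the clause headed by 'convinced'.
— Irene: possessor inside the subject DP of the clause headed by 'annoyed'; is c-commanded by the pronoun; coreference would bind this R-expression — blocked (Principle C).
— Irene's sister: subject of the clause headed by 'annoyed'; is c-commanded by the pronoun; coreference would bind this R-expression — blocked (Principle C).
— Lucia: subject of the clause headed by 'convinced'; c-commands the pronoun within its binding domain — blocked (Principle B).
— Sara's sister: subject of the matrix clause; c-commands the pronoun but lies outside its binding domain — allowed.
— Wendy: object of the clause headed by 'annoyed'; is c-commanded by the pronoun; coreference would bind this R-expression — blocked (Principle C).

Sara's sister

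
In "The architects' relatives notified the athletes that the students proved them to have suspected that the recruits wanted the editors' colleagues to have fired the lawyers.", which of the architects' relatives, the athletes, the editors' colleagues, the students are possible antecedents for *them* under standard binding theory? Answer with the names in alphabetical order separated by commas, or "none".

the architects' relatives, the athletes

*them* is a pronoun; Principle B requires it to be free in its binding domain — the clause headed by 'proved'.
— the architects' relatives: subject of the matrix clause; c-commands the pronoun but lies outside its binding domain — allowed.
— the athletes: object of the matrix clause; c-commands the pronoun but lies outside its binding domain — allowed.
— the editors' colleagues: subject of the clause headed by 'fired'; is c-commanded by the pronoun; coreference would bind this R-expression — blocked (Principle C).
— the students: subject of the clause headed by 'proved'; c-commands the pronoun within its binding domain — blocked (Principle B).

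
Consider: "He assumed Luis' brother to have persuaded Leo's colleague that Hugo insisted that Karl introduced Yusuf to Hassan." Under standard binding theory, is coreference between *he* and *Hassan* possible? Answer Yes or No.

No

*Hassan* is an R-expression; Principle C requires it to be free (not bound by any c-commanding expression).
— he: subject of the matrix clause; the pronoun c-commands the R-expression — coreference blocked (Principle C).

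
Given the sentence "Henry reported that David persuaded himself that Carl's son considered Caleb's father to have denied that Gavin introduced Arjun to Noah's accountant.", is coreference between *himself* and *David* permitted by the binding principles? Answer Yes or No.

Yes

*himself* is a reflexive; Principle A requires it to be bound within its binding domain — the clause headed by 'persuaded'.
— David: subject of the clause headed by 'persuaded'; c-commands the reflexive within its binding domain — allowed (Principle A).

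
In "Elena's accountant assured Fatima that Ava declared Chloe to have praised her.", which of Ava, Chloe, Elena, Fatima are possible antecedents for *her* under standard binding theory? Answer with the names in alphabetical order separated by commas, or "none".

Ava, Elena, Fatima

*her* is a pronoun; Principle B requires it to be free in its binding domain — the clause headed by 'praised'.
— Ava: subject of the clause headed by 'declared'; c-commands the pronoun but lies outside its binding domain — allowed.
— Chloe: subject of the clause headed by 'praised'; c-commands the pronoun within its binding domain — blocked (Principle B).
— Elena: possessor inside the subject DP of the matrix clause; does not c-command the pronoun — Principle B does not apply; allowed.
— Fatima: object of the matrix clause; c-commands the pronoun but lies outside its binding domain — allowed.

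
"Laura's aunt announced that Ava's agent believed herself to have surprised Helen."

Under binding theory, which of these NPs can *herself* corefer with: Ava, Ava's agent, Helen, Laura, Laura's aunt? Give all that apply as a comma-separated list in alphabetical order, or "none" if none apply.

Ava's agent

*herself* is a reflexive; Principle A requires it to be bound within its binding domain — the clause headed by 'believed'.
— Ava: possessor inside the subject DP of the clause headed by 'believed'; does not c-command the reflexive — cannot bind it (Principle A).
— Ava's agent: subject of the clause headed by 'believed'; c-commands the reflexive within its binding domain — allowed (Principle A).
— Helen: object of the clause headed by 'surprised'; does not c-command the reflexive — cannot bind it (Principle A).
— Laura: possessor inside the subject DP of the matrix clause; does not c-command the reflexive — cannot bind it (Principle A).
— Laura's aunt: subject of the matrix clause; c-commands the reflexive but lies outside its binding domain — cannot bind it (Principle A).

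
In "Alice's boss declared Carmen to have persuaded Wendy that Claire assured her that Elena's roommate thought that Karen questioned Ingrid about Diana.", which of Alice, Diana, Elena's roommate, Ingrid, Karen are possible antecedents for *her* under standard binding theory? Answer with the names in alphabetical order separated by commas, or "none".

Alice

*her* is a pronoun; Principle B requires it to be free in its binding domain — the clause headed by 'assured'.
— Alice: possessor inside the subject DP of the matrix clause; does not c-command the pronoun — Principle B does not apply; allowed.
— Diana: second object of the clause headed by 'questioned'; is c-commanded by the pronoun; coreference would bind this R-expression — blocked (Principle C).
— Elena's roommate: subject of the clause headed by 'thought'; is c-commanded by the pronoun; coreference would bind this R-expression — blocked (Principle C).
— Ingrid: object of the clause headed by 'questioned'; is c-commanded by the pronoun; coreference would bind this R-expression — blocked (Principle C).
— Karen: subject of the clause headed by 'questioned'; is c-commanded by the pronoun; coreference would bind this R-expression — blocked (Principle C).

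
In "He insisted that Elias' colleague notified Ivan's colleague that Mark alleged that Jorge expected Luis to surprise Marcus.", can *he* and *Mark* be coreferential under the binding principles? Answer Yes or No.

No

*Mark* is an R-expression; Principle C requires it to be free (not bound by any c-commanding expression).
— he: subject of the matrix clause; the pronoun c-commands the R-expression — coreference blocked (Principle C).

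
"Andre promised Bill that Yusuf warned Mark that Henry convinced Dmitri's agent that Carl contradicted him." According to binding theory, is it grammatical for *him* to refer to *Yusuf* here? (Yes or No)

Yes

*Yusuf* is an R-expression; Principle C requires it to be free (not bound by any c-commanding expression).
— him: object of the clause headed by 'contradicted'; the pronoun does not c-command the R-expression — coreference allowed.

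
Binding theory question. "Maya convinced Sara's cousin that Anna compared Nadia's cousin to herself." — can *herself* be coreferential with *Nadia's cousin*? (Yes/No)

Yes

*herself* is a reflexive; Principle A requires it to be bound within its binding domain — the clause headed by 'compared'.
— Nadia's cousin: object of the clause headed by 'compared'; c-commands the reflexive within its binding domain — allowed (Principle A).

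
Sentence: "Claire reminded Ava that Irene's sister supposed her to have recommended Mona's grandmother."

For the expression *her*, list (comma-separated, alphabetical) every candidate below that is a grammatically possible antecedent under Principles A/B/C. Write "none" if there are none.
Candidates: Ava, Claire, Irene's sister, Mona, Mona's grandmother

*her* is a pronoun; Principle B requires it to be free in its binding domain — the clause headed by 'supposed'.
— Ava: object of the matrix clause; c-commands the pronoun but lies outside its binding domain — allowed.
— Claire: subject of the matrix clause; c-commands the pronoun but lies outside its binding domain — allowed.
— Irene's sister: subject of the clause headed by 'supposed'; c-commands the pronoun within its binding domain — blocked (Principle B).
— Mona: possessor inside the object DP of the clause headed by 'recommended'; is c-commanded by the pronoun; coreference would bind this R-expression — blocked (Principle C).
— Mona's grandmother: object of the clause headed by 'recommended'; is c-commanded by the pronoun; coreference would bind this R-expression — blocked (Principle C).

Ava, Claire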